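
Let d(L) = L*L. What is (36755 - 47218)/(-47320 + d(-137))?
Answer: 10463/28551 ≈ 0.36647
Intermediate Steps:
d(L) = L²
(36755 - 47218)/(-47320 + d(-137)) = (36755 - 47218)/(-47320 + (-137)²) = -10463/(-47320 + 18769) = -10463/(-28551) = -10463*(-1/28551) = 10463/28551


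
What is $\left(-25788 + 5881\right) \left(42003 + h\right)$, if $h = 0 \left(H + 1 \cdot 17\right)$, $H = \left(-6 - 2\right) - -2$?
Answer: $-836153721$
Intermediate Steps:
$H = -6$ ($H = \left(-6 - 2\right) + 2 = -8 + 2 = -6$)
$h = 0$ ($h = 0 \left(-6 + 1 \cdot 17\right) = 0 \left(-6 + 17\right) = 0 \cdot 11 = 0$)
$\left(-25788 + 5881\right) \left(42003 + h\right) = \left(-25788 + 5881\right) \left(42003 + 0\right) = \left(-19907\right) 42003 = -836153721$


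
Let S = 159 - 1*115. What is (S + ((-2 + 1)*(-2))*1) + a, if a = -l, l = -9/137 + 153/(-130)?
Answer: 841391/17810 ≈ 47.243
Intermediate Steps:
l = -22131/17810 (l = -9*1/137 + 153*(-1/130) = -9/137 - 153/130 = -22131/17810 ≈ -1.2426)
a = 22131/17810 (a = -1*(-22131/17810) = 22131/17810 ≈ 1.2426)
S = 44 (S = 159 - 115 = 44)
(S + ((-2 + 1)*(-2))*1) + a = (44 + ((-2 + 1)*(-2))*1) + 22131/17810 = (44 - 1*(-2)*1) + 22131/17810 = (44 + 2*1) + 22131/17810 = (44 + 2) + 22131/17810 = 46 + 22131/17810 = 841391/17810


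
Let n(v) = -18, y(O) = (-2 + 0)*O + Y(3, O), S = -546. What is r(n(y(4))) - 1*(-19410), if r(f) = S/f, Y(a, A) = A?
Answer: 58321/3 ≈ 19440.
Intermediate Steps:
y(O) = -O (y(O) = (-2 + 0)*O + O = -2*O + O = -O)
r(f) = -546/f
r(n(y(4))) - 1*(-19410) = -546/(-18) - 1*(-19410) = -546*(-1/18) + 19410 = 91/3 + 19410 = 58321/3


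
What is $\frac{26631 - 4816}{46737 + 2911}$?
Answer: $\frac{21815}{49648} \approx 0.43939$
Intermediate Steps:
$\frac{26631 - 4816}{46737 + 2911} = \frac{21815}{49648}$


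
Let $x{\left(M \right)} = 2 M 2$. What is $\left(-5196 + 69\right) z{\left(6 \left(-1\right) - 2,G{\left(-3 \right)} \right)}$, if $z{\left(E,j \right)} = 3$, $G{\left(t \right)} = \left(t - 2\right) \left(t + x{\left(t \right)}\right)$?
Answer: $-15381$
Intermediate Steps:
$x{\left(M \right)} = 4 M$
$G{\left(t \right)} = 5 t \left(-2 + t\right)$ ($G{\left(t \right)} = \left(t - 2\right) \left(t + 4 t\right) = \left(-2 + t\right) 5 t = 5 t \left(-2 + t\right)$)
$\left(-5196 + 69\right) z{\left(6 \left(-1\right) - 2,G{\left(-3 \right)} \right)} = \left(-5196 + 69\right) 3 = \left(-5127\right) 3 = -15381$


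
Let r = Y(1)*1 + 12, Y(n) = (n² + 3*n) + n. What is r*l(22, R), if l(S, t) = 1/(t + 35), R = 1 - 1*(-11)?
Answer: 17/47 ≈ 0.36170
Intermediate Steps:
Y(n) = n² + 4*n
R = 12 (R = 1 + 11 = 12)
l(S, t) = 1/(35 + t)
r = 17 (r = (1*(4 + 1))*1 + 12 = (1*5)*1 + 12 = 5*1 + 12 = 5 + 12 = 17)
r*l(22, R) = 17/(35 + 12) = 17/47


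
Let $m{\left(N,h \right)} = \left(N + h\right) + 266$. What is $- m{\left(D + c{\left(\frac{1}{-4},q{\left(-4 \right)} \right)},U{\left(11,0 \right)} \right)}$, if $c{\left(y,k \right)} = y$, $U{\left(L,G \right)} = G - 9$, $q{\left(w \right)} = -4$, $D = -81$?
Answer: $- \frac{703}{4} \approx -175.75$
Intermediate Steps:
$U{\left(L,G \right)} = -9 + G$
$m{\left(N,h \right)} = 266 + N + h$
$- m{\left(D + c{\left(\frac{1}{-4},q{\left(-4 \right)} \right)},U{\left(11,0 \right)} \right)} = - (266 - \left(81 - \frac{1}{-4}\right) + \left(-9 + 0\right)) = - (266 - \frac{325}{4} - 9) = \left(-1\right) \frac{703}{4} = - \frac{703}{4}$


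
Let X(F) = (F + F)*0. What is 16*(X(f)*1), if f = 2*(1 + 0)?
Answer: 0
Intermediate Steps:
f = 2 (f = 2*1 = 2)
X(F) = 0 (X(F) = (2*F)*0 = 0)
16*(X(f)*1) = 16*(0*1) = 16*0 = 0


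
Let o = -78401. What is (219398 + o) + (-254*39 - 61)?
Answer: 131030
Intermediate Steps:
(219398 + o) + (-254*39 - 61) = (219398 - 78401) + (-254*39 - 61) = 140997 + (-9906 - 61) = 140997 - 9967 = 131030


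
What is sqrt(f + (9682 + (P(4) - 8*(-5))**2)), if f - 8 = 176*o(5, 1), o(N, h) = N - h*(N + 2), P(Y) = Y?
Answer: sqrt(11274) ≈ 106.18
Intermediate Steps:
o(N, h) = N - h*(2 + N)
f = -344 (f = 8 + 176*(5 - 2*1 - 1*5*1) = 8 + 176*(5 - 2 - 5) = 8 + 176*(-2) = 8 - 352 = -344)
sqrt(f + (9682 + (P(4) - 8*(-5))**2)) = sqrt(-344 + (9682 + (4 - 8*(-5))**2)) = sqrt(-344 + (9682 + (4 + 40)**2)) = sqrt(-344 + (9682 + 44**2)) = sqrt(-344 + (9682 + 1936)) = sqrt(-344 + 11618) = sqrt(11274)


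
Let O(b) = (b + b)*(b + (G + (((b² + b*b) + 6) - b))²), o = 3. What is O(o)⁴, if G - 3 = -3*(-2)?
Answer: 861699821116176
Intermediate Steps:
G = 9 (G = 3 - 3*(-2) = 3 + 6 = 9)
O(b) = 2*b*(b + (15 - b + 2*b²)²) (O(b) = (b + b)*(b + (9 + (((b² + b*b) + 6) - b))²) = (2*b)*(b + (9 + (((b² + b²) + 6) - b))²) = (2*b)*(b + (9 + ((2*b² + 6) - b))²) = (2*b)*(b + (9 + ((6 + 2*b²) - b))²) = (2*b)*(b + (9 + (6 - b + 2*b²))²) = (2*b)*(b + (15 - b + 2*b²)²) = 2*b*(b + (15 - b + 2*b²)²))
O(o)⁴ = (2*3*(3 + (15 - 1*3 + 2*3²)²))⁴ = (2*3*(3 + (15 - 3 + 2*9)²))⁴ = (2*3*(3 + (15 - 3 + 18)²))⁴ = (2*3*(3 + 30²))⁴ = (2*3*(3 + 900))⁴ = (2*3*903)⁴ = 5418⁴ = 861699821116176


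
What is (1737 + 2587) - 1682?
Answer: 2642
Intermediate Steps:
(1737 + 2587) - 1682 = 4324 - 1682 = 2642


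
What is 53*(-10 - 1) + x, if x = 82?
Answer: -501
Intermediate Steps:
53*(-10 - 1) + x = 53*(-10 - 1) + 82 = 53*(-11) + 82 = -583 + 82 = -501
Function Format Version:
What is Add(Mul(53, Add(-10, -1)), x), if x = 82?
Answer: -501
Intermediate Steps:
Add(Mul(53, Add(-10, -1)), x) = Add(Mul(53, Add(-10, -1)), 82) = Add(Mul(53, -11), 82) = Add(-583, 82) = -501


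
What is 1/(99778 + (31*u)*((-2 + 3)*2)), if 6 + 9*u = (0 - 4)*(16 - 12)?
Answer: 9/896638 ≈ 1.0037e-5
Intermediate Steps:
u = -22/9 (u = -2/3 + ((0 - 4)*(16 - 12))/9 = -2/3 + (-4*4)/9 = -2/3 + (1/9)*(-16) = -2/3 - 16/9 = -22/9 ≈ -2.4444)
1/(99778 + (31*u)*((-2 + 3)*2)) = 1/(99778 + (31*(-22/9))*((-2 + 3)*2)) = 1/(99778 - 682*2/9) = 1/(99778 - 682/9*2) = 1/(99778 - 1364/9) = 1/(896638/9) = 9/896638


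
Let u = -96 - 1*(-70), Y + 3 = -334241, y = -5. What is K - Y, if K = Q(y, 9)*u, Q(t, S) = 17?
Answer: 333802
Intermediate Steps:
Y = -334244 (Y = -3 - 334241 = -334244)
u = -26 (u = -96 + 70 = -26)
K = -442 (K = 17*(-26) = -442)
K - Y = -442 - 1*(-334244) = -442 + 334244 = 333802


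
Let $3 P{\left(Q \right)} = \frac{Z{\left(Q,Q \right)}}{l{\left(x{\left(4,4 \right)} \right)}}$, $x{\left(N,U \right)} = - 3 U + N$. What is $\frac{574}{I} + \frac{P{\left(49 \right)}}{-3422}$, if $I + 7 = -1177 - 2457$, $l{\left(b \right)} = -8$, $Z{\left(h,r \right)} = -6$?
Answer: $- \frac{7860553}{49838008} \approx -0.15772$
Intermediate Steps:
$x{\left(N,U \right)} = N - 3 U$
$P{\left(Q \right)} = \frac{1}{4}$ ($P{\left(Q \right)} = \frac{\left(-6\right) \frac{1}{-8}}{3} = \frac{\left(-6\right) \left(- \frac{1}{8}\right)}{3} = \frac{1}{3} \cdot \frac{3}{4} = \frac{1}{4}$)
$I = -3641$ ($I = -7 - 3634 = -3641$)
$\frac{574}{I} + \frac{P{\left(49 \right)}}{-3422} = \frac{574}{-3641} + \frac{1}{4 \left(-3422\right)} = 574 \left(- \frac{1}{3641}\right) + \frac{1}{4} \left(- \frac{1}{3422}\right) = - \frac{574}{3641} - \frac{1}{13688} = - \frac{7860553}{49838008}$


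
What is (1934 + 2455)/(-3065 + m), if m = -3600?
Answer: -4389/6665 ≈ -0.65851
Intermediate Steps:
(1934 + 2455)/(-3065 + m) = (1934 + 2455)/(-3065 - 3600) = 4389/(-6665) = 4389*(-1/6665) = -4389/6665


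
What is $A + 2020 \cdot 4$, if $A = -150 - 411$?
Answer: $7519$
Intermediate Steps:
$A = -561$
$A + 2020 \cdot 4 = -561 + 2020 \cdot 4 = -561 + 8080 = 7519$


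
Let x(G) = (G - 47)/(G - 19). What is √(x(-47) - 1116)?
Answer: I*√1213773/33 ≈ 33.385*I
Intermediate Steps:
x(G) = (-47 + G)/(-19 + G)
√(x(-47) - 1116) = √((-47 - 47)/(-19 - 47) - 1116) = √(-94/(-66) - 1116) = √(-1/66*(-94) - 1116) = √(47/33 - 1116) = √(-36781/33) = I*√1213773/33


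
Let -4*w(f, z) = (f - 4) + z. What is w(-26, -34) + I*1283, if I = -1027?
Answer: -1317625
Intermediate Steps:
w(f, z) = 1 - f/4 - z/4 (w(f, z) = -((f - 4) + z)/4 = -((-4 + f) + z)/4 = -(-4 + f + z)/4 = 1 - f/4 - z/4)
w(-26, -34) + I*1283 = (1 - ¼*(-26) - ¼*(-34)) - 1027*1283 = (1 + 13/2 + 17/2) - 1317641 = 16 - 1317641 = -1317625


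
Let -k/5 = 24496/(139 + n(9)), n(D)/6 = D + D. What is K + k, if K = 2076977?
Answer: 512890839/247 ≈ 2.0765e+6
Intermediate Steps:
n(D) = 12*D (n(D) = 6*(D + D) = 6*(2*D) = 12*D)
k = -122480/247 (k = -5*24496/(139 + 12*9) = -5*24496/(139 + 108) = -5*24496/247 = -122480/247 ≈ -495.87)
K + k = 2076977 - 122480/247 = 512890839/247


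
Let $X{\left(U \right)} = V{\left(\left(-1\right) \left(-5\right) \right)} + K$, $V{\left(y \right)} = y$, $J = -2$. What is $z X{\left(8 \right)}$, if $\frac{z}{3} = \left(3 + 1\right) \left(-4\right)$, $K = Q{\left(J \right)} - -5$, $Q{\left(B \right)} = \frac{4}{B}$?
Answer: $-384$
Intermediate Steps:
$K = 3$ ($K = \frac{4}{-2} - -5 = 4 \left(- \frac{1}{2}\right) + 5 = -2 + 5 = 3$)
$z = -48$ ($z = 3 \left(3 + 1\right) \left(-4\right) = 3 \cdot 4 \left(-4\right) = 3 \left(-16\right) = -48$)
$X{\left(U \right)} = 8$ ($X{\left(U \right)} = \left(-1\right) \left(-5\right) + 3 = 5 + 3 = 8$)
$z X{\left(8 \right)} = \left(-48\right) 8 = -384$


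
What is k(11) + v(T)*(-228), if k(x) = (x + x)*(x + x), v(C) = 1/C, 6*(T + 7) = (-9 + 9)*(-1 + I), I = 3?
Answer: 3616/7 ≈ 516.57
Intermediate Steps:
T = -7 (T = -7 + ((-9 + 9)*(-1 + 3))/6 = -7 + (0*2)/6 = -7 + (⅙)*0 = -7 + 0 = -7)
k(x) = 4*x² (k(x) = (2*x)*(2*x) = 4*x²)
k(11) + v(T)*(-228) = 4*11² - 228/(-7) = 4*121 - ⅐*(-228) = 484 + 228/7 = 3616/7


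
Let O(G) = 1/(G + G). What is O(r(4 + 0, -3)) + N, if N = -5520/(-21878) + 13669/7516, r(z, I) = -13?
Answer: 2172392801/1068827812 ≈ 2.0325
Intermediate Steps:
O(G) = 1/(2*G)
N = 170269351/82217524 (N = -5520*(-1/21878) + 13669*(1/7516) = 2760/10939 + 13669/7516 = 170269351/82217524 ≈ 2.0710)
O(r(4 + 0, -3)) + N = (1/2)/(-13) + 170269351/82217524 = (1/2)*(-1/13) + 170269351/82217524 = -1/26 + 170269351/82217524 = 2172392801/1068827812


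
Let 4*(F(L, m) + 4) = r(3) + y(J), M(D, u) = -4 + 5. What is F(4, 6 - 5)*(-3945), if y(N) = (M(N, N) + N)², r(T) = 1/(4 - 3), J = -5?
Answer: -3945/4 ≈ -986.25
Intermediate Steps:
r(T) = 1 (r(T) = 1/1 = 1)
M(D, u) = 1
y(N) = (1 + N)²
F(L, m) = ¼ (F(L, m) = -4 + (1 + (1 - 5)²)/4 = -4 + (1 + (-4)²)/4 = -4 + (1 + 16)/4 = -4 + (¼)*17 = -4 + 17/4 = ¼)
F(4, 6 - 5)*(-3945) = (¼)*(-3945) = -3945/4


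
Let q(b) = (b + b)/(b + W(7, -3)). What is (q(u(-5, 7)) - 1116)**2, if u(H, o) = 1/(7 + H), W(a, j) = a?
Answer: 280160644/225 ≈ 1.2452e+6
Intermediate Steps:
q(b) = 2*b/(7 + b) (q(b) = (b + b)/(b + 7) = (2*b)/(7 + b) = 2*b/(7 + b))
(q(u(-5, 7)) - 1116)**2 = (2/((7 - 5)*(7 + 1/(7 - 5))) - 1116)**2 = (2/(2*(7 + 1/2)) - 1116)**2 = (2*(1/2)/(7 + 1/2) - 1116)**2 = (2*(1/2)/(15/2) - 1116)**2 = (2*(1/2)*(2/15) - 1116)**2 = (2/15 - 1116)**2 = (-16738/15)**2 = 280160644/225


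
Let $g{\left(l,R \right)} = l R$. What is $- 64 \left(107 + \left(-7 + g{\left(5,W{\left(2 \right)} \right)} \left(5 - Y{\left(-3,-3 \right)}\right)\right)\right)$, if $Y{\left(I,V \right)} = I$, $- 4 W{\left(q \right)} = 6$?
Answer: $-2560$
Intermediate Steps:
$W{\left(q \right)} = - \frac{3}{2}$ ($W{\left(q \right)} = \left(- \frac{1}{4}\right) 6 = - \frac{3}{2}$)
$g{\left(l,R \right)} = R l$
$- 64 \left(107 + \left(-7 + g{\left(5,W{\left(2 \right)} \right)} \left(5 - Y{\left(-3,-3 \right)}\right)\right)\right) = - 64 \left(107 + \left(-7 + \left(- \frac{3}{2}\right) 5 \left(5 - -3\right)\right)\right) = - 64 \left(107 - \left(7 + \frac{15 \left(5 + 3\right)}{2}\right)\right) = - 64 \left(107 - 67\right) = \left(-64\right) 40 = -2560$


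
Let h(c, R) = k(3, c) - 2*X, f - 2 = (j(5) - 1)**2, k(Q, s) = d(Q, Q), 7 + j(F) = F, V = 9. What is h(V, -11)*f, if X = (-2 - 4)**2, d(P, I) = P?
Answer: -759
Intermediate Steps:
j(F) = -7 + F
X = 36 (X = (-6)**2 = 36)
k(Q, s) = Q
f = 11 (f = 2 + ((-7 + 5) - 1)**2 = 2 + (-2 - 1)**2 = 2 + (-3)**2 = 2 + 9 = 11)
h(c, R) = -69 (h(c, R) = 3 - 2*36 = 3 - 72 = -69)
h(V, -11)*f = -69*11 = -759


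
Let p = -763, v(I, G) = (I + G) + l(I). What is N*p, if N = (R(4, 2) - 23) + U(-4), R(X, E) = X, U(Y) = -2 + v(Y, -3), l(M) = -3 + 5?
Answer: 19838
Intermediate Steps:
l(M) = 2
v(I, G) = 2 + G + I (v(I, G) = (I + G) + 2 = (G + I) + 2 = 2 + G + I)
U(Y) = -3 + Y (U(Y) = -2 + (2 - 3 + Y) = -2 + (-1 + Y) = -3 + Y)
N = -26 (N = (4 - 23) + (-3 - 4) = -19 - 7 = -26)
N*p = -26*(-763) = 19838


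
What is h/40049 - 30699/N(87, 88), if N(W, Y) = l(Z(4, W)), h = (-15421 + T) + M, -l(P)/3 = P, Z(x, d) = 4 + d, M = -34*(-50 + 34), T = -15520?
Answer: 407055290/3644459 ≈ 111.69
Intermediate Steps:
M = 544 (M = -34*(-16) = 544)
l(P) = -3*P
h = -30397 (h = (-15421 - 15520) + 544 = -30941 + 544 = -30397)
N(W, Y) = -12 - 3*W (N(W, Y) = -3*(4 + W) = -12 - 3*W)
h/40049 - 30699/N(87, 88) = -30397/40049 - 30699/(-12 - 3*87) = -30397*1/40049 - 30699/(-12 - 261) = -30397/40049 - 30699/(-273) = -30397/40049 - 30699*(-1/273) = -30397/40049 + 10233/91 = 407055290/3644459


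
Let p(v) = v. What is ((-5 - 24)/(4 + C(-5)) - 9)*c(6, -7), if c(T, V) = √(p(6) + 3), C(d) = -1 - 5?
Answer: 33/2 ≈ 16.500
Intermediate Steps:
C(d) = -6
c(T, V) = 3 (c(T, V) = √(6 + 3) = √9 = 3)
((-5 - 24)/(4 + C(-5)) - 9)*c(6, -7) = ((-5 - 24)/(4 - 6) - 9)*3 = (-29/(-2) - 9)*3 = (-29*(-½) - 9)*3 = (29/2 - 9)*3 = (11/2)*3 = 33/2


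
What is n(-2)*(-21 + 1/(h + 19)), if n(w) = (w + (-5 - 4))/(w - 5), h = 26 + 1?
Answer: -10615/322 ≈ -32.966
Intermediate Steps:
h = 27
n(w) = (-9 + w)/(-5 + w) (n(w) = (w - 9)/(-5 + w) = (-9 + w)/(-5 + w))
n(-2)*(-21 + 1/(h + 19)) = ((-9 - 2)/(-5 - 2))*(-21 + 1/(27 + 19)) = (-11/(-7))*(-21 + 1/46) = (-⅐*(-11))*(-21 + 1/46) = (11/7)*(-965/46) = -10615/322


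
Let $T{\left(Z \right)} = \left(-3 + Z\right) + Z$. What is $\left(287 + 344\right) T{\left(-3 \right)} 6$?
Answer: $-34074$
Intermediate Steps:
$T{\left(Z \right)} = -3 + 2 Z$
$\left(287 + 344\right) T{\left(-3 \right)} 6 = \left(287 + 344\right) \left(-3 + 2 \left(-3\right)\right) 6 = 631 \left(-3 - 6\right) 6 = 631 \left(\left(-9\right) 6\right) = 631 \left(-54\right) = -34074$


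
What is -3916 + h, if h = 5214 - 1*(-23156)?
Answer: 24454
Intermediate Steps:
h = 28370 (h = 5214 + 23156 = 28370)
-3916 + h = -3916 + 28370 = 24454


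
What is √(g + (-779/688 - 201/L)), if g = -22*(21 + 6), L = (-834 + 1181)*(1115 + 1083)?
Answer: I*√2560500815251212113/65592716 ≈ 24.395*I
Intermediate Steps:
L = 762706 (L = 347*2198 = 762706)
g = -594 (g = -22*27 = -594)
√(g + (-779/688 - 201/L)) = √(-594 + (-779/688 - 201/762706)) = √(-594 - 297143131/262370864) = √(-156145436347/262370864) = I*√2560500815251212113/65592716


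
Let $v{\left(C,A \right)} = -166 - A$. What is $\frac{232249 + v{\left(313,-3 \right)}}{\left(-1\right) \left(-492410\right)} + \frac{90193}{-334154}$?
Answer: $\frac{16570265057}{82270385570} \approx 0.20141$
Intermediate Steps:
$\frac{232249 + v{\left(313,-3 \right)}}{\left(-1\right) \left(-492410\right)} + \frac{90193}{-334154} = \frac{232249 - 163}{\left(-1\right) \left(-492410\right)} + \frac{90193}{-334154} = \frac{232249 + \left(-166 + 3\right)}{492410} + 90193 \left(- \frac{1}{334154}\right) = \left(232249 - 163\right) \frac{1}{492410} - \frac{90193}{334154} = 232086 \cdot \frac{1}{492410} - \frac{90193}{334154} = \frac{116043}{246205} - \frac{90193}{334154} = \frac{16570265057}{82270385570}$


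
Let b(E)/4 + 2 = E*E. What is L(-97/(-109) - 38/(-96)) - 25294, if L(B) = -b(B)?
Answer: -173088880945/6843456 ≈ -25293.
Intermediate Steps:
b(E) = -8 + 4*E**2 (b(E) = -8 + 4*(E*E) = -8 + 4*E**2)
L(B) = 8 - 4*B**2 (L(B) = -(-8 + 4*B**2) = 8 - 4*B**2)
L(-97/(-109) - 38/(-96)) - 25294 = (8 - 4*(-97/(-109) - 38/(-96))**2) - 25294 = (8 - 4*(-97*(-1/109) - 38*(-1/96))**2) - 25294 = (8 - 4*(97/109 + 19/48)**2) - 25294 = (8 - 4*(6727/5232)**2) - 25294 = (8 - 4*45252529/27373824) - 25294 = (8 - 45252529/6843456) - 25294 = 9495119/6843456 - 25294 = -173088880945/6843456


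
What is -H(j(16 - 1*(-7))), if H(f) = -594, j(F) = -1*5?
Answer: 594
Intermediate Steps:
j(F) = -5
-H(j(16 - 1*(-7))) = -1*(-594) = 594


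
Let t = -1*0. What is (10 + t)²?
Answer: 100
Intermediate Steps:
t = 0
(10 + t)² = (10 + 0)² = 10² = 100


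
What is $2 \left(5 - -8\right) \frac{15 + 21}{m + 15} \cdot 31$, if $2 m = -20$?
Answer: $\frac{29016}{5} \approx 5803.2$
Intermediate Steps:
$m = -10$ ($m = \frac{1}{2} \left(-20\right) = -10$)
$2 \left(5 - -8\right) \frac{15 + 21}{m + 15} \cdot 31 = 2 \left(5 - -8\right) \frac{15 + 21}{-10 + 15} \cdot 31 = 2 \left(5 + 8\right) \frac{36}{5} \cdot 31 = 2 \cdot 13 \cdot 36 \cdot \frac{1}{5} \cdot 31 = 26 \cdot \frac{36}{5} \cdot 31 = \frac{936}{5} \cdot 31 = \frac{29016}{5}$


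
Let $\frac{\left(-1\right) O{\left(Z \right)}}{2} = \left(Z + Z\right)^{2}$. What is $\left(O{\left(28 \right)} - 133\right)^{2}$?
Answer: $41024025$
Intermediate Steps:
$O{\left(Z \right)} = - 8 Z^{2}$ ($O{\left(Z \right)} = - 2 \left(Z + Z\right)^{2} = - 2 \left(2 Z\right)^{2} = - 2 \cdot 4 Z^{2} = - 8 Z^{2}$)
$\left(O{\left(28 \right)} - 133\right)^{2} = \left(- 8 \cdot 28^{2} - 133\right)^{2} = \left(\left(-8\right) 784 - 133\right)^{2} = \left(-6272 - 133\right)^{2} = \left(-6405\right)^{2} = 41024025$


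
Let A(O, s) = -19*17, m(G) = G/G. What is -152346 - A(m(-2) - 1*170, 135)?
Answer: -152023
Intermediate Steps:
m(G) = 1
A(O, s) = -323
-152346 - A(m(-2) - 1*170, 135) = -152346 - 1*(-323) = -152346 + 323 = -152023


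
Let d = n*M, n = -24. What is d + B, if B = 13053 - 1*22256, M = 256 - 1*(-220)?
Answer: -20627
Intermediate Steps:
M = 476 (M = 256 + 220 = 476)
B = -9203 (B = 13053 - 22256 = -9203)
d = -11424 (d = -24*476 = -11424)
d + B = -11424 - 9203 = -20627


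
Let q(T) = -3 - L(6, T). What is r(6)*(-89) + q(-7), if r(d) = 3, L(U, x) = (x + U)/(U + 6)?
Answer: -3239/12 ≈ -269.92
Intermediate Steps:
L(U, x) = (U + x)/(6 + U)
q(T) = -7/2 - T/12 (q(T) = -3 - (6 + T)/(6 + 6) = -3 - (6 + T)/12 = -3 - (1/2 + T/12) = -3 + (-1/2 - T/12) = -7/2 - T/12)
r(6)*(-89) + q(-7) = 3*(-89) + (-7/2 - 1/12*(-7)) = -267 + (-7/2 + 7/12) = -267 - 35/12 = -3239/12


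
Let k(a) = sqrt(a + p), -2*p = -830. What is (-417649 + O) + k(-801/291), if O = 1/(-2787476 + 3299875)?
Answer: -214002929950/512399 + 2*sqrt(969709)/97 ≈ -4.1763e+5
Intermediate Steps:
p = 415 (p = -1/2*(-830) = 415)
O = 1/512399 ≈ 1.9516e-6
k(a) = sqrt(415 + a) (k(a) = sqrt(a + 415) = sqrt(415 + a))
(-417649 + O) + k(-801/291) = (-417649 + 1/512399) + sqrt(415 - 801/291) = -214002929950/512399 + sqrt(415 - 801*1/291) = -214002929950/512399 + sqrt(415 - 267/97) = -214002929950/512399 + sqrt(39988/97) = -214002929950/512399 + 2*sqrt(969709)/97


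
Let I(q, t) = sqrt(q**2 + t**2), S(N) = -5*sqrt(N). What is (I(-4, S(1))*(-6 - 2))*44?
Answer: -352*sqrt(41) ≈ -2253.9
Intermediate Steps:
(I(-4, S(1))*(-6 - 2))*44 = (sqrt((-4)**2 + (-5*sqrt(1))**2)*(-6 - 2))*44 = (sqrt(16 + (-5*1)**2)*(-8))*44 = (sqrt(16 + (-5)**2)*(-8))*44 = (sqrt(16 + 25)*(-8))*44 = (sqrt(41)*(-8))*44 = -8*sqrt(41)*44 = -352*sqrt(41)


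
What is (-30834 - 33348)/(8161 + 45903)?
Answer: -32091/27032 ≈ -1.1871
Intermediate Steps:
(-30834 - 33348)/(8161 + 45903) = -64182/54064 = -64182*1/54064 = -32091/27032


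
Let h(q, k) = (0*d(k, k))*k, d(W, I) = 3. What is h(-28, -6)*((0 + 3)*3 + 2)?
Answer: 0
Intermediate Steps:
h(q, k) = 0 (h(q, k) = (0*3)*k = 0*k = 0)
h(-28, -6)*((0 + 3)*3 + 2) = 0*((0 + 3)*3 + 2) = 0*(3*3 + 2) = 0*(9 + 2) = 0*11 = 0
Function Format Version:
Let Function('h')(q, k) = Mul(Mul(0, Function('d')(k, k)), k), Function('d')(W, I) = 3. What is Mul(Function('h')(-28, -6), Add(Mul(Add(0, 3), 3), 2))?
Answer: 0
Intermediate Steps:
Function('h')(q, k) = 0 (Function('h')(q, k) = Mul(Mul(0, 3), k) = Mul(0, k) = 0)
Mul(Function('h')(-28, -6), Add(Mul(Add(0, 3), 3), 2)) = Mul(0, Add(Mul(Add(0, 3), 3), 2)) = Mul(0, Add(Mul(3, 3), 2)) = Mul(0, Add(9, 2)) = Mul(0, 11) = 0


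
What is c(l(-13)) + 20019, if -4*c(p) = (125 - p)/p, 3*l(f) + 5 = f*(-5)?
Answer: 320283/16 ≈ 20018.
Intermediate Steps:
l(f) = -5/3 - 5*f/3 (l(f) = -5/3 + (f*(-5))/3 = -5/3 + (-5*f)/3 = -5/3 - 5*f/3)
c(p) = -(125 - p)/(4*p)
c(l(-13)) + 20019 = (-125 + (-5/3 - 5/3*(-13)))/(4*(-5/3 - 5/3*(-13))) + 20019 = (-125 + (-5/3 + 65/3))/(4*(-5/3 + 65/3)) + 20019 = (1/4)*(-125 + 20)/20 + 20019 = (1/4)*(1/20)*(-105) + 20019 = -21/16 + 20019 = 320283/16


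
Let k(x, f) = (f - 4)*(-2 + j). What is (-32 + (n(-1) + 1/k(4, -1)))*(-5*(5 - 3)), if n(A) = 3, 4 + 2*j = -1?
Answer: 2606/9 ≈ 289.56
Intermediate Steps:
j = -5/2 (j = -2 + (1/2)*(-1) = -2 - 1/2 = -5/2 ≈ -2.5000)
k(x, f) = 18 - 9*f/2 (k(x, f) = (f - 4)*(-2 - 5/2) = (-4 + f)*(-9/2) = 18 - 9*f/2)
(-32 + (n(-1) + 1/k(4, -1)))*(-5*(5 - 3)) = (-32 + (3 + 1/(18 - 9/2*(-1))))*(-5*(5 - 3)) = (-32 + (3 + 1/(18 + 9/2)))*(-5*2) = (-32 + (3 + 1/(45/2)))*(-10) = (-32 + (3 + 2/45))*(-10) = (-32 + 137/45)*(-10) = -1303/45*(-10) = 2606/9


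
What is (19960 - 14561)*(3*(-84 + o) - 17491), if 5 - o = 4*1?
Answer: -95778260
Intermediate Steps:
o = 1 (o = 5 - 4 = 1)
(19960 - 14561)*(3*(-84 + o) - 17491) = (19960 - 14561)*(3*(-84 + 1) - 17491) = 5399*(3*(-83) - 17491) = 5399*(-249 - 17491) = 5399*(-17740) = -95778260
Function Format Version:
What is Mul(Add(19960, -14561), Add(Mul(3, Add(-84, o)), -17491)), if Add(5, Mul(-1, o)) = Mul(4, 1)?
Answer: -95778260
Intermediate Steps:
o = 1 (o = Add(5, Mul(-1, Mul(4, 1))) = Add(5, Mul(-1, 4)) = Add(5, -4) = 1)
Mul(Add(19960, -14561), Add(Mul(3, Add(-84, o)), -17491)) = Mul(Add(19960, -14561), Add(Mul(3, Add(-84, 1)), -17491)) = Mul(5399, Add(Mul(3, -83), -17491)) = Mul(5399, Add(-249, -17491)) = Mul(5399, -17740) = -95778260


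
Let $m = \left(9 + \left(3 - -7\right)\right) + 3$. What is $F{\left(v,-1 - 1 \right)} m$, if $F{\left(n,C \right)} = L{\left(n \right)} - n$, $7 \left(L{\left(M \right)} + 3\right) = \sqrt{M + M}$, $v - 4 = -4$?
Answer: $-66$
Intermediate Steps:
$v = 0$ ($v = 4 - 4 = 0$)
$L{\left(M \right)} = -3 + \frac{\sqrt{2} \sqrt{M}}{7}$ ($L{\left(M \right)} = -3 + \frac{\sqrt{M + M}}{7} = -3 + \frac{\sqrt{2 M}}{7} = -3 + \frac{\sqrt{2} \sqrt{M}}{7}$)
$F{\left(n,C \right)} = -3 - n + \frac{\sqrt{2} \sqrt{n}}{7}$ ($F{\left(n,C \right)} = \left(-3 + \frac{\sqrt{2} \sqrt{n}}{7}\right) - n = -3 - n + \frac{\sqrt{2} \sqrt{n}}{7}$)
$m = 22$ ($m = \left(9 + \left(3 + 7\right)\right) + 3 = \left(9 + 10\right) + 3 = 19 + 3 = 22$)
$F{\left(v,-1 - 1 \right)} m = \left(-3 - 0 + \frac{\sqrt{2} \sqrt{0}}{7}\right) 22 = \left(-3 + 0 + \frac{1}{7} \sqrt{2} \cdot 0\right) 22 = \left(-3 + 0 + 0\right) 22 = \left(-3\right) 22 = -66$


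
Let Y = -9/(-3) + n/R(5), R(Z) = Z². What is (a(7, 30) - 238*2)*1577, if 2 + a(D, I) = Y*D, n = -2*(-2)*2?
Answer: -17928913/25 ≈ -7.1716e+5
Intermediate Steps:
n = 8 (n = 4*2 = 8)
Y = 83/25 (Y = -9/(-3) + 8/(5²) = -9*(-⅓) + 8/25 = 3 + 8*(1/25) = 3 + 8/25 = 83/25 ≈ 3.3200)
a(D, I) = -2 + 83*D/25
(a(7, 30) - 238*2)*1577 = ((-2 + (83/25)*7) - 238*2)*1577 = ((-2 + 581/25) - 476)*1577 = (531/25 - 476)*1577 = -11369/25*1577 = -17928913/25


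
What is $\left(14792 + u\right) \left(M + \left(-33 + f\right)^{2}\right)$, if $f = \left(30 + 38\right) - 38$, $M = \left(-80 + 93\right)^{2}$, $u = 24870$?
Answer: $7059836$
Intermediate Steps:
$M = 169$ ($M = 13^{2} = 169$)
$f = 30$ ($f = 68 - 38 = 30$)
$\left(14792 + u\right) \left(M + \left(-33 + f\right)^{2}\right) = \left(14792 + 24870\right) \left(169 + \left(-33 + 30\right)^{2}\right) = 39662 \left(169 + \left(-3\right)^{2}\right) = 39662 \left(169 + 9\right) = 39662 \cdot 178 = 7059836$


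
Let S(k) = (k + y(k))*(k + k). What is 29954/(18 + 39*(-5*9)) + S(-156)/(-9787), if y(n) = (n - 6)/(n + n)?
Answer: -377421668/17000019 ≈ -22.201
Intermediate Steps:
y(n) = (-6 + n)/(2*n) (y(n) = (-6 + n)/((2*n)) = (-6 + n)*(1/(2*n)) = (-6 + n)/(2*n))
S(k) = 2*k*(k + (-6 + k)/(2*k)) (S(k) = (k + (-6 + k)/(2*k))*(k + k) = (k + (-6 + k)/(2*k))*(2*k) = 2*k*(k + (-6 + k)/(2*k)))
29954/(18 + 39*(-5*9)) + S(-156)/(-9787) = 29954/(18 + 39*(-5*9)) + (-6 - 156 + 2*(-156)**2)/(-9787) = 29954/(18 + 39*(-45)) + (-6 - 156 + 2*24336)*(-1/9787) = 29954/(18 - 1755) + (-6 - 156 + 48672)*(-1/9787) = 29954/(-1737) + 48510*(-1/9787) = 29954*(-1/1737) - 48510/9787 = -29954/1737 - 48510/9787 = -377421668/17000019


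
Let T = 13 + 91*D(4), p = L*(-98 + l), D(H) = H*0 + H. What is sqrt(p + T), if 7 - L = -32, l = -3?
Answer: I*sqrt(3562) ≈ 59.682*I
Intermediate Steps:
L = 39 (L = 7 - 1*(-32) = 7 + 32 = 39)
D(H) = H (D(H) = 0 + H = H)
p = -3939 (p = 39*(-98 - 3) = 39*(-101) = -3939)
T = 377 (T = 13 + 91*4 = 13 + 364 = 377)
sqrt(p + T) = sqrt(-3939 + 377) = sqrt(-3562) = I*sqrt(3562)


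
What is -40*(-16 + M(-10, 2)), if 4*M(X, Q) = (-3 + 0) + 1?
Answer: 660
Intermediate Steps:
M(X, Q) = -½ (M(X, Q) = ((-3 + 0) + 1)/4 = (-3 + 1)/4 = (¼)*(-2) = -½)
-40*(-16 + M(-10, 2)) = -40*(-16 - ½) = -40*(-33/2) = 660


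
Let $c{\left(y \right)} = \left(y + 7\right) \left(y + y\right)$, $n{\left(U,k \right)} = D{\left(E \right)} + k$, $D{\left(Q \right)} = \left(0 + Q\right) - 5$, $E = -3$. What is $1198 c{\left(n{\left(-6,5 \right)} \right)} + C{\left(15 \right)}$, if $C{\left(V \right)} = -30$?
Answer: $-28782$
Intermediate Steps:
$D{\left(Q \right)} = -5 + Q$ ($D{\left(Q \right)} = Q - 5 = -5 + Q$)
$n{\left(U,k \right)} = -8 + k$ ($n{\left(U,k \right)} = \left(-5 - 3\right) + k = -8 + k$)
$c{\left(y \right)} = 2 y \left(7 + y\right)$ ($c{\left(y \right)} = \left(7 + y\right) 2 y = 2 y \left(7 + y\right)$)
$1198 c{\left(n{\left(-6,5 \right)} \right)} + C{\left(15 \right)} = 1198 \cdot 2 \left(-8 + 5\right) \left(7 + \left(-8 + 5\right)\right) - 30 = 1198 \cdot 2 \left(-3\right) \left(7 - 3\right) - 30 = 1198 \cdot 2 \left(-3\right) 4 - 30 = 1198 \left(-24\right) - 30 = -28752 - 30 = -28782$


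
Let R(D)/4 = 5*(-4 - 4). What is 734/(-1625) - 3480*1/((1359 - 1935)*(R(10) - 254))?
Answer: -7528649/16146000 ≈ -0.46629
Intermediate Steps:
R(D) = -160 (R(D) = 4*(5*(-4 - 4)) = 4*(5*(-8)) = 4*(-40) = -160)
734/(-1625) - 3480*1/((1359 - 1935)*(R(10) - 254)) = 734/(-1625) - 3480*1/((-160 - 254)*(1359 - 1935)) = 734*(-1/1625) - 3480/((-414*(-576))) = -734/1625 - 3480/238464 = -734/1625 - 3480*1/238464 = -734/1625 - 145/9936 = -7528649/16146000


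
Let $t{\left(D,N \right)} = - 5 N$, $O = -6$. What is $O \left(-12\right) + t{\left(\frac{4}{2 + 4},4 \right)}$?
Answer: $52$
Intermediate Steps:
$O \left(-12\right) + t{\left(\frac{4}{2 + 4},4 \right)} = \left(-6\right) \left(-12\right) - 20 = 72 - 20 = 52$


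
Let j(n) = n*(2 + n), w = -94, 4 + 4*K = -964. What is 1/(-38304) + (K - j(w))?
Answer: -340522561/38304 ≈ -8890.0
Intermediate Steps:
K = -242 (K = -1 + (¼)*(-964) = -1 - 241 = -242)
1/(-38304) + (K - j(w)) = 1/(-38304) + (-242 - (-94)*(2 - 94)) = -1/38304 + (-242 - (-94)*(-92)) = -1/38304 + (-242 - 1*8648) = -1/38304 + (-242 - 8648) = -1/38304 - 8890 = -340522561/38304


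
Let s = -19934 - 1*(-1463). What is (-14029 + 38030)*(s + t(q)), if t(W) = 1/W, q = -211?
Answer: -93541065382/211 ≈ -4.4332e+8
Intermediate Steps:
s = -18471 (s = -19934 + 1463 = -18471)
(-14029 + 38030)*(s + t(q)) = (-14029 + 38030)*(-18471 + 1/(-211)) = 24001*(-18471 - 1/211) = 24001*(-3897382/211) = -93541065382/211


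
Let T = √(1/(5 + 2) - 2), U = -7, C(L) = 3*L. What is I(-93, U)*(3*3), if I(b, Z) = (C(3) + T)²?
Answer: 4986/7 + 162*I*√91/7 ≈ 712.29 + 220.77*I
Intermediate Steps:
T = I*√91/7 (T = √(1/7 - 2) = √(⅐ - 2) = √(-13/7) = I*√91/7 ≈ 1.3628*I)
I(b, Z) = (9 + I*√91/7)² (I(b, Z) = (3*3 + I*√91/7)² = (9 + I*√91/7)²)
I(-93, U)*(3*3) = ((63 + I*√91)²/49)*(3*3) = ((63 + I*√91)²/49)*9 = 9*(63 + I*√91)²/49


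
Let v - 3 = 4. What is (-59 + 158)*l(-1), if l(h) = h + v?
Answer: 594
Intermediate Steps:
v = 7 (v = 3 + 4 = 7)
l(h) = 7 + h (l(h) = h + 7 = 7 + h)
(-59 + 158)*l(-1) = (-59 + 158)*(7 - 1) = 99*6 = 594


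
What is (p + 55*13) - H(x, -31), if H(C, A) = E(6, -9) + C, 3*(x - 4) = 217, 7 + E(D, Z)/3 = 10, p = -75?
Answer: 1664/3 ≈ 554.67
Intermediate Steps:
E(D, Z) = 9 (E(D, Z) = -21 + 3*10 = -21 + 30 = 9)
x = 229/3 (x = 4 + (1/3)*217 = 4 + 217/3 = 229/3 ≈ 76.333)
H(C, A) = 9 + C
(p + 55*13) - H(x, -31) = (-75 + 55*13) - (9 + 229/3) = (-75 + 715) - 1*256/3 = 640 - 256/3 = 1664/3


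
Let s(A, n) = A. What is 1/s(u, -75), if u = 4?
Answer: ¼ ≈ 0.25000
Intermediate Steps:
1/s(u, -75) = 1/4 = ¼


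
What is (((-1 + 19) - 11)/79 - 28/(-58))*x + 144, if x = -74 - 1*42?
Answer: 6140/79 ≈ 77.722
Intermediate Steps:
x = -116 (x = -74 - 42 = -116)
(((-1 + 19) - 11)/79 - 28/(-58))*x + 144 = (((-1 + 19) - 11)/79 - 28/(-58))*(-116) + 144 = ((18 - 11)*(1/79) - 28*(-1/58))*(-116) + 144 = (7*(1/79) + 14/29)*(-116) + 144 = (7/79 + 14/29)*(-116) + 144 = (1309/2291)*(-116) + 144 = -5236/79 + 144 = 6140/79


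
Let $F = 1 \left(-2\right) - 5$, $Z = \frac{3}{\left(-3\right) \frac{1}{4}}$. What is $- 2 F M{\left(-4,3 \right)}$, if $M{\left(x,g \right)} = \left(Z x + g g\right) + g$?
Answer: $392$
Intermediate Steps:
$Z = -4$ ($Z = \frac{3}{\left(-3\right) \frac{1}{4}} = \frac{3}{- \frac{3}{4}} = 3 \left(- \frac{4}{3}\right) = -4$)
$M{\left(x,g \right)} = g + g^{2} - 4 x$ ($M{\left(x,g \right)} = \left(- 4 x + g g\right) + g = \left(- 4 x + g^{2}\right) + g = \left(g^{2} - 4 x\right) + g = g + g^{2} - 4 x$)
$F = -7$ ($F = -2 - 5 = -7$)
$- 2 F M{\left(-4,3 \right)} = \left(-2\right) \left(-7\right) \left(3 + 3^{2} - -16\right) = 14 \left(3 + 9 + 16\right) = 14 \cdot 28 = 392$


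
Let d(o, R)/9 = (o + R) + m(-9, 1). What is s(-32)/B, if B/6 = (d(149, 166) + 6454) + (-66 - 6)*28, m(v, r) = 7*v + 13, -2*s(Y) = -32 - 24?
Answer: 14/20469 ≈ 0.00068396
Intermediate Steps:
s(Y) = 28 (s(Y) = -(-32 - 24)/2 = -½*(-56) = 28)
m(v, r) = 13 + 7*v
d(o, R) = -450 + 9*R + 9*o (d(o, R) = 9*((o + R) + (13 + 7*(-9))) = 9*((R + o) + (13 - 63)) = 9*((R + o) - 50) = 9*(-50 + R + o) = -450 + 9*R + 9*o)
B = 40938 (B = 6*(((-450 + 9*166 + 9*149) + 6454) + (-66 - 6)*28) = 6*(((-450 + 1494 + 1341) + 6454) - 72*28) = 6*((2385 + 6454) - 2016) = 6*(8839 - 2016) = 6*6823 = 40938)
s(-32)/B = 28/40938 = 28*(1/40938) = 14/20469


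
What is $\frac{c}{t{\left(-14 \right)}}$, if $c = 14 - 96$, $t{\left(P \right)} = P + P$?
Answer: $\frac{41}{14} \approx 2.9286$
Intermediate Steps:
$t{\left(P \right)} = 2 P$
$c = -82$ ($c = 14 - 96 = -82$)
$\frac{c}{t{\left(-14 \right)}} = - \frac{82}{2 \left(-14\right)} = - \frac{82}{-28} = \left(-82\right) \left(- \frac{1}{28}\right) = \frac{41}{14}$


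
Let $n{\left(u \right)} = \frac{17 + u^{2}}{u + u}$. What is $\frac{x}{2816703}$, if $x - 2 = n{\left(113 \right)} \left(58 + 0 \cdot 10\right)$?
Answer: $\frac{371020}{318287439} \approx 0.0011657$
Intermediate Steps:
$n{\left(u \right)} = \frac{17 + u^{2}}{2 u}$
$x = \frac{371020}{113}$ ($x = 2 + \frac{17 + 113^{2}}{2 \cdot 113} \left(58 + 0 \cdot 10\right) = 2 + \frac{1}{2} \cdot \frac{1}{113} \left(17 + 12769\right) \left(58 + 0\right) = 2 + \frac{1}{2} \cdot \frac{1}{113} \cdot 12786 \cdot 58 = 2 + \frac{6393}{113} \cdot 58 = 2 + \frac{370794}{113} = \frac{371020}{113} \approx 3283.4$)
$\frac{x}{2816703} = \frac{371020}{113 \cdot 2816703} = \frac{371020}{113} \cdot \frac{1}{2816703} = \frac{371020}{318287439}$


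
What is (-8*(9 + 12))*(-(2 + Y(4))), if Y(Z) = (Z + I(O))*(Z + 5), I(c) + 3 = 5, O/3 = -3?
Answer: 9408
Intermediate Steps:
O = -9 (O = 3*(-3) = -9)
I(c) = 2 (I(c) = -3 + 5 = 2)
Y(Z) = (2 + Z)*(5 + Z) (Y(Z) = (Z + 2)*(Z + 5) = (2 + Z)*(5 + Z))
(-8*(9 + 12))*(-(2 + Y(4))) = (-8*(9 + 12))*(-(2 + (10 + 4**2 + 7*4))) = (-8*21)*(-(2 + (10 + 16 + 28))) = -(-168)*(2 + 54) = -(-168)*56 = -168*(-56) = 9408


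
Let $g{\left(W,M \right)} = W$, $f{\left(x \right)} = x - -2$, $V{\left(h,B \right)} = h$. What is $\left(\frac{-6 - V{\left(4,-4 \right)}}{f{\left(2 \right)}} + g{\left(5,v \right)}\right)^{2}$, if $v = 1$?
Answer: $\frac{25}{4} \approx 6.25$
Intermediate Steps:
$f{\left(x \right)} = 2 + x$ ($f{\left(x \right)} = x + 2 = 2 + x$)
$\left(\frac{-6 - V{\left(4,-4 \right)}}{f{\left(2 \right)}} + g{\left(5,v \right)}\right)^{2} = \left(\frac{-6 - 4}{2 + 2} + 5\right)^{2} = \left(\frac{-6 - 4}{4} + 5\right)^{2} = \left(\left(-10\right) \frac{1}{4} + 5\right)^{2} = \left(- \frac{5}{2} + 5\right)^{2} = \left(\frac{5}{2}\right)^{2} = \frac{25}{4}$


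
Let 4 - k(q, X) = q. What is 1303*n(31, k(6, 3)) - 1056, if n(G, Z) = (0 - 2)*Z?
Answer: 4156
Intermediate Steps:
k(q, X) = 4 - q
n(G, Z) = -2*Z
1303*n(31, k(6, 3)) - 1056 = 1303*(-2*(4 - 1*6)) - 1056 = 1303*(-2*(4 - 6)) - 1056 = 1303*(-2*(-2)) - 1056 = 1303*4 - 1056 = 5212 - 1056 = 4156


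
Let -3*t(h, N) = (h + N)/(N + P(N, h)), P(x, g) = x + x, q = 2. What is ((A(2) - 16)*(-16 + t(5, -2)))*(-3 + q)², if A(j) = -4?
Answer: 950/3 ≈ 316.67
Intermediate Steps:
P(x, g) = 2*x
t(h, N) = -(N + h)/(9*N) (t(h, N) = -(h + N)/(3*(N + 2*N)) = -(N + h)/(3*(3*N)) = -(N + h)*1/(3*N)/3 = -(N + h)/(9*N))
((A(2) - 16)*(-16 + t(5, -2)))*(-3 + q)² = ((-4 - 16)*(-16 + (⅑)*(-1*(-2) - 1*5)/(-2)))*(-3 + 2)² = -20*(-16 + (⅑)*(-½)*(2 - 5))*(-1)² = -20*(-16 + (⅑)*(-½)*(-3))*1 = -20*(-16 + ⅙)*1 = -20*(-95/6)*1 = (950/3)*1 = 950/3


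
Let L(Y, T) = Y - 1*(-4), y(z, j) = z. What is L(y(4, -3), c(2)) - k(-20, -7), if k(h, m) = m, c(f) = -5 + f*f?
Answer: 15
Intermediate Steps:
c(f) = -5 + f**2
L(Y, T) = 4 + Y (L(Y, T) = Y + 4 = 4 + Y)
L(y(4, -3), c(2)) - k(-20, -7) = (4 + 4) - 1*(-7) = 8 + 7 = 15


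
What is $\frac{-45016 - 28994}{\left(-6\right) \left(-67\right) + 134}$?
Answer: $- \frac{37005}{268} \approx -138.08$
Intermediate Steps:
$\frac{-45016 - 28994}{\left(-6\right) \left(-67\right) + 134} = \frac{-45016 - 28994}{402 + 134} = - \frac{74010}{536} = \left(-74010\right) \frac{1}{536} = - \frac{37005}{268}$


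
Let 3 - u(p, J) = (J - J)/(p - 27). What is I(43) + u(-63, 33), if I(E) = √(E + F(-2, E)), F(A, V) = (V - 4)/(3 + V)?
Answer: 3 + √92782/46 ≈ 9.6218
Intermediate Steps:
F(A, V) = (-4 + V)/(3 + V)
I(E) = √(E + (-4 + E)/(3 + E))
u(p, J) = 3 (u(p, J) = 3 - (J - J)/(p - 27) = 3 - 0/(-27 + p) = 3 - 1*0 = 3 + 0 = 3)
I(43) + u(-63, 33) = √((-4 + 43 + 43*(3 + 43))/(3 + 43)) + 3 = √((-4 + 43 + 43*46)/46) + 3 = √((-4 + 43 + 1978)/46) + 3 = √((1/46)*2017) + 3 = √(2017/46) + 3 = √92782/46 + 3 = 3 + √92782/46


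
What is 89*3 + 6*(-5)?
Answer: 237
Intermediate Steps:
89*3 + 6*(-5) = 267 - 30 = 237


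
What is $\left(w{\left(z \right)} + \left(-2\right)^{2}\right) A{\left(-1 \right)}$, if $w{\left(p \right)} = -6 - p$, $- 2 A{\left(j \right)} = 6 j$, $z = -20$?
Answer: $54$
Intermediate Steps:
$A{\left(j \right)} = - 3 j$ ($A{\left(j \right)} = - \frac{6 j}{2} = - 3 j$)
$\left(w{\left(z \right)} + \left(-2\right)^{2}\right) A{\left(-1 \right)} = \left(\left(-6 - -20\right) + \left(-2\right)^{2}\right) \left(\left(-3\right) \left(-1\right)\right) = \left(\left(-6 + 20\right) + 4\right) 3 = \left(14 + 4\right) 3 = 18 \cdot 3 = 54$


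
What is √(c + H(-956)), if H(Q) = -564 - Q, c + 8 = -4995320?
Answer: 2*I*√1248734 ≈ 2234.9*I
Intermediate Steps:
c = -4995328 (c = -8 - 4995320 = -4995328)
√(c + H(-956)) = √(-4995328 + (-564 - 1*(-956))) = √(-4995328 + (-564 + 956)) = √(-4995328 + 392) = √(-4994936) = 2*I*√1248734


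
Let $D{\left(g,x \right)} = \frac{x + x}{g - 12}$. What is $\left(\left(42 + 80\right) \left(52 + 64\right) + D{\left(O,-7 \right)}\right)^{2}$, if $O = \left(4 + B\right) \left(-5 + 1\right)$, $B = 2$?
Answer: $\frac{64893996049}{324} \approx 2.0029 \cdot 10^{8}$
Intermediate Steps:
$O = -24$ ($O = \left(4 + 2\right) \left(-5 + 1\right) = 6 \left(-4\right) = -24$)
$D{\left(g,x \right)} = \frac{2 x}{-12 + g}$
$\left(\left(42 + 80\right) \left(52 + 64\right) + D{\left(O,-7 \right)}\right)^{2} = \left(\left(42 + 80\right) \left(52 + 64\right) + 2 \left(-7\right) \frac{1}{-12 - 24}\right)^{2} = \left(122 \cdot 116 + 2 \left(-7\right) \frac{1}{-36}\right)^{2} = \left(14152 + 2 \left(-7\right) \left(- \frac{1}{36}\right)\right)^{2} = \left(14152 + \frac{7}{18}\right)^{2} = \left(\frac{254743}{18}\right)^{2} = \frac{64893996049}{324}$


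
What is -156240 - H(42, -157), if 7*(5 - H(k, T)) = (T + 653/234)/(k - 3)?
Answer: -1425897025/9126 ≈ -1.5625e+5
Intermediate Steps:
H(k, T) = 5 - (653/234 + T)/(7*(-3 + k)) (H(k, T) = 5 - (T + 653/234)/(7*(k - 3)) = 5 - (T + 653*(1/234))/(7*(-3 + k)) = 5 - (T + 653/234)/(7*(-3 + k)) = 5 - (653/234 + T)/(7*(-3 + k)))
-156240 - H(42, -157) = -156240 - (-25223 - 234*(-157) + 8190*42)/(1638*(-3 + 42)) = -156240 - (-25223 + 36738 + 343980)/(1638*39) = -156240 - 355495/(1638*39) = -156240 - 1*50785/9126 = -156240 - 50785/9126 = -1425897025/9126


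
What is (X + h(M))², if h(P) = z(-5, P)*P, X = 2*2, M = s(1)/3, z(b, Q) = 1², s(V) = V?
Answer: 169/9 ≈ 18.778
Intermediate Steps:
z(b, Q) = 1
M = ⅓ (M = 1/3 = 1*(⅓) = ⅓ ≈ 0.33333)
X = 4
h(P) = P (h(P) = 1*P = P)
(X + h(M))² = (4 + ⅓)² = (13/3)² = 169/9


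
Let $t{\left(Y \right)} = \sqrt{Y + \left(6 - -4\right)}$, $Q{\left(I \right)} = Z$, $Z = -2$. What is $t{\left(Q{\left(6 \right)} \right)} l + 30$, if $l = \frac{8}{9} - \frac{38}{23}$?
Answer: $30 - \frac{316 \sqrt{2}}{207} \approx 27.841$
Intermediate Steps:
$Q{\left(I \right)} = -2$
$t{\left(Y \right)} = \sqrt{10 + Y}$ ($t{\left(Y \right)} = \sqrt{Y + \left(6 + 4\right)} = \sqrt{Y + 10} = \sqrt{10 + Y}$)
$l = - \frac{158}{207}$ ($l = 8 \cdot \frac{1}{9} - \frac{38}{23} = \frac{8}{9} - \frac{38}{23} = - \frac{158}{207} \approx -0.76328$)
$t{\left(Q{\left(6 \right)} \right)} l + 30 = \sqrt{10 - 2} \left(- \frac{158}{207}\right) + 30 = \sqrt{8} \left(- \frac{158}{207}\right) + 30 = 2 \sqrt{2} \left(- \frac{158}{207}\right) + 30 = - \frac{316 \sqrt{2}}{207} + 30 = 30 - \frac{316 \sqrt{2}}{207}$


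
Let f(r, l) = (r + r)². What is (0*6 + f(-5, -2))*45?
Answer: 4500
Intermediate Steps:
f(r, l) = 4*r² (f(r, l) = (2*r)² = 4*r²)
(0*6 + f(-5, -2))*45 = (0*6 + 4*(-5)²)*45 = (0 + 4*25)*45 = (0 + 100)*45 = 100*45 = 4500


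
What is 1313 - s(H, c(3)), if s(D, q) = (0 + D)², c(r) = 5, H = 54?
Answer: -1603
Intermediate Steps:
s(D, q) = D²
1313 - s(H, c(3)) = 1313 - 1*54² = 1313 - 1*2916 = 1313 - 2916 = -1603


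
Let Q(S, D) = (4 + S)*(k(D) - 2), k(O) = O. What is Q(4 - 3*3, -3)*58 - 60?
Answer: 230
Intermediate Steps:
Q(S, D) = (-2 + D)*(4 + S) (Q(S, D) = (4 + S)*(D - 2) = (4 + S)*(-2 + D) = (-2 + D)*(4 + S))
Q(4 - 3*3, -3)*58 - 60 = (-8 - 2*(4 - 3*3) + 4*(-3) - 3*(4 - 3*3))*58 - 60 = (-8 - 2*(4 - 9) - 12 - 3*(4 - 9))*58 - 60 = (-8 - 2*(-5) - 12 - 3*(-5))*58 - 60 = (-8 + 10 - 12 + 15)*58 - 60 = 5*58 - 60 = 290 - 60 = 230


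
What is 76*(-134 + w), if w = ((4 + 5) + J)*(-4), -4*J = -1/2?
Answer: -12958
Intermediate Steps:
J = 1/8 (J = -(-1)/(4*2) = -1/4*(-1/2) = 1/8 ≈ 0.12500)
w = -73/2 (w = ((4 + 5) + 1/8)*(-4) = (9 + 1/8)*(-4) = (73/8)*(-4) = -73/2 ≈ -36.500)
76*(-134 + w) = 76*(-134 - 73/2) = 76*(-341/2) = -12958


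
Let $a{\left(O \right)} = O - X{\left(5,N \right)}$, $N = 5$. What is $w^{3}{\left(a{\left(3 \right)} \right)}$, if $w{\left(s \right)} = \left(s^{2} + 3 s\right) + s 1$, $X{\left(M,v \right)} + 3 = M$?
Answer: $125$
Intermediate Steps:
$X{\left(M,v \right)} = -3 + M$
$a{\left(O \right)} = -2 + O$ ($a{\left(O \right)} = O - \left(-3 + 5\right) = O - 2 = -2 + O$)
$w{\left(s \right)} = s^{2} + 4 s$ ($w{\left(s \right)} = \left(s^{2} + 3 s\right) + s = s^{2} + 4 s$)
$w^{3}{\left(a{\left(3 \right)} \right)} = \left(\left(-2 + 3\right) \left(4 + \left(-2 + 3\right)\right)\right)^{3} = \left(1 \left(4 + 1\right)\right)^{3} = \left(1 \cdot 5\right)^{3} = 5^{3} = 125$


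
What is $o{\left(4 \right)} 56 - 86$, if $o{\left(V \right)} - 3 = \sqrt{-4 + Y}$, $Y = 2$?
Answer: $82 + 56 i \sqrt{2} \approx 82.0 + 79.196 i$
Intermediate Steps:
$o{\left(V \right)} = 3 + i \sqrt{2}$ ($o{\left(V \right)} = 3 + \sqrt{-4 + 2} = 3 + \sqrt{-2} = 3 + i \sqrt{2}$)
$o{\left(4 \right)} 56 - 86 = \left(3 + i \sqrt{2}\right) 56 - 86 = \left(168 + 56 i \sqrt{2}\right) - 86 = 82 + 56 i \sqrt{2}$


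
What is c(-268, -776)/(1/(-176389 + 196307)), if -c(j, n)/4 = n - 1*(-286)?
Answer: 39039280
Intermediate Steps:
c(j, n) = -1144 - 4*n (c(j, n) = -4*(n - 1*(-286)) = -4*(n + 286) = -4*(286 + n) = -1144 - 4*n)
c(-268, -776)/(1/(-176389 + 196307)) = (-1144 - 4*(-776))/(1/(-176389 + 196307)) = (-1144 + 3104)/(1/19918) = 1960/(1/19918) = 1960*19918 = 39039280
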